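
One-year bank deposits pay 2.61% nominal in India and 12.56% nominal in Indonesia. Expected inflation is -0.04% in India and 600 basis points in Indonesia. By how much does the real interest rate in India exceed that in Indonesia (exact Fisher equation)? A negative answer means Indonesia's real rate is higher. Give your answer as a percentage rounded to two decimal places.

India: (1 + 0.0261)/(1 − 0.0004) − 1 = 2.6511%
Indonesia: (1 + 0.1256)/(1 + 0.0600) − 1 = 6.1887%
Differential = 2.6511% − 6.1887% = -3.5376% → -3.54%.

-3.54%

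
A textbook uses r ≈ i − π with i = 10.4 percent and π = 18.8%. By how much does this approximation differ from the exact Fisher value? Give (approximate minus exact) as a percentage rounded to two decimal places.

Approximate: r ≈ 10.400% − 18.800% = -8.4000%
Exact: (1 + 0.1040)/(1 + 0.1880) − 1 = -7.0707%
Error = -8.4000% − (-7.0707%) = -1.3293% → -1.33%.

-1.33%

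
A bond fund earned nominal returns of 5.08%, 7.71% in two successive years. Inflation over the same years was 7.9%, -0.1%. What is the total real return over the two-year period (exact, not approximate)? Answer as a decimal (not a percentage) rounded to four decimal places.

0.0500

Compound the nominal returns: 1.0508 × 1.0771 = 1.131817.
Compound inflation: 1.0790 × 0.9990 = 1.077921.
Deflate: 1.131817 / 1.077921 = 1.050000.
Total real return = 1.050000 − 1 → 0.0500.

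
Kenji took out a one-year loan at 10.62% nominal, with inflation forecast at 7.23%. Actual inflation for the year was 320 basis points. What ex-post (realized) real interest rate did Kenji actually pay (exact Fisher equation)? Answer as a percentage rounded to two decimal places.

Ex-post: (1 + 0.1062)/(1 + 0.0320) − 1 = 7.1899%
So the realized real rate is 7.19%.

7.19%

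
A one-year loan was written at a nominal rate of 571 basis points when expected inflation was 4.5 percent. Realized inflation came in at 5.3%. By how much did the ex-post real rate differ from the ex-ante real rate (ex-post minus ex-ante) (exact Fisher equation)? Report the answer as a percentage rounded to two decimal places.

Ex-ante: (1 + 0.0571)/(1 + 0.0450) − 1 = 1.1579%
Ex-post: (1 + 0.0571)/(1 + 0.0530) − 1 = 0.3894%
Difference (ex-post − ex-ante) = -0.7685% → -0.77%.

-0.77%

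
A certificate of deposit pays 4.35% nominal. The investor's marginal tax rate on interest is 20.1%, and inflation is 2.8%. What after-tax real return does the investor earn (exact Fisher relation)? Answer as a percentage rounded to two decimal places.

0.66%

After-tax nominal return = 4.35% × (1 − 0.201) = 3.47565%.
1 + r = 1.0347565 / 1.02800 = 1.006572
After-tax real rate = 1.006572 − 1 → 0.66%.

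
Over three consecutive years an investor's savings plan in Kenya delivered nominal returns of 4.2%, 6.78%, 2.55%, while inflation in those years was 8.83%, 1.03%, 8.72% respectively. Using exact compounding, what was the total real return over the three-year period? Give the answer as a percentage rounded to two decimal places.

-4.55%

Nominal growth factor = 1.0420 × 1.0678 × 1.0255 = 1.141020
Price-level growth factor = 1.0883 × 1.0103 × 1.0872 = 1.195387
Real growth factor = 1.141020 / 1.195387 = 0.954520
Total real return = 0.954520 − 1 → -4.55%.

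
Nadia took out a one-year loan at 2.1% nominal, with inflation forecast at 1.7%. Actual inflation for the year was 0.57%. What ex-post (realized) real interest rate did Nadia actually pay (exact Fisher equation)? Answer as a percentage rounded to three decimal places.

Ex-post: (1 + 0.0210)/(1 + 0.0057) − 1 = 1.5213%
So the realized real rate is 1.521%.

1.521%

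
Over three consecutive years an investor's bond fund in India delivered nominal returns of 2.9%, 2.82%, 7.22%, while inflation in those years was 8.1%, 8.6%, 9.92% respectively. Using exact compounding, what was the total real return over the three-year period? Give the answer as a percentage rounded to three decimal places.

Compound the nominal returns: 1.0290 × 1.0282 × 1.0722 = 1.134407.
Compound inflation: 1.0810 × 1.0860 × 1.0992 = 1.290423.
Deflate: 1.134407 / 1.290423 = 0.879096.
Total real return = 0.879096 − 1 → -12.090%.

-12.090%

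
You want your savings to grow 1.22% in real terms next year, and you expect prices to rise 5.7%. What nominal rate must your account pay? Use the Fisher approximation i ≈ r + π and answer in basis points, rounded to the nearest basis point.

692 basis points

i ≈ r + π = 1.22% + 5.7% = 692 basis points.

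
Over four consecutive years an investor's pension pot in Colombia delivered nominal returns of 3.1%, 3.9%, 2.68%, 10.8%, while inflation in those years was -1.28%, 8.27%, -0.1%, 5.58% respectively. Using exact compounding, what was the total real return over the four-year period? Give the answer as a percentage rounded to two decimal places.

8.10%

Nominal growth factor = 1.0310 × 1.0390 × 1.0268 × 1.1080 = 1.218708
Price-level growth factor = 0.9872 × 1.0827 × 0.9990 × 1.0558 = 1.127354
Real growth factor = 1.218708 / 1.127354 = 1.081034
Total real return = 1.081034 − 1 → 8.10%.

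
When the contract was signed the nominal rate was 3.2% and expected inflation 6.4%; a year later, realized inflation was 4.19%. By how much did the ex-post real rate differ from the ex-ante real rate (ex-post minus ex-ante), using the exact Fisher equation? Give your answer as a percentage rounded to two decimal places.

2.06%

Ex-ante: (1 + 0.0320)/(1 + 0.0640) − 1 = -3.0075%
Ex-post: (1 + 0.0320)/(1 + 0.0419) − 1 = -0.9502%
Difference (ex-post − ex-ante) = 2.0573% → 2.06%.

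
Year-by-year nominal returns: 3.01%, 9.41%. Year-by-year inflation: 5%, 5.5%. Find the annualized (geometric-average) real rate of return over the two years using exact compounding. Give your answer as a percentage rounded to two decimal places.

Nominal growth factor = 1.0301 × 1.0941 = 1.12703241
Price-level growth factor = 1.0500 × 1.0550 = 1.10775000
Real growth factor = 1.12703241 / 1.10775000 = 1.01740682
Annualized real rate = 1.01740682^(1/2) − 1 = 0.8666% → 0.87%.

0.87%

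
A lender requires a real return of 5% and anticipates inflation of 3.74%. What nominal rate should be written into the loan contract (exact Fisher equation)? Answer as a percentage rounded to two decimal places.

8.93%

(1 + i) = (1 + r)(1 + π) = 1.05000 × 1.03740 = 1.08927
i = 1.08927 − 1, so the required nominal rate is 8.93%.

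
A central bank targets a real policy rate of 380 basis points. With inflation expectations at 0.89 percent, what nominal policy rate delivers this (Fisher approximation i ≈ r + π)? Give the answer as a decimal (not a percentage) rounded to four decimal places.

0.0469

i ≈ r + π = 3.8% + 0.89% = 0.0469.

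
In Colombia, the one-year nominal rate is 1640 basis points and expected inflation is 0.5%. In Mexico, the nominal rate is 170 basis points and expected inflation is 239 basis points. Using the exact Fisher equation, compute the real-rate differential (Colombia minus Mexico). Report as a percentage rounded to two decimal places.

Colombia: (1 + 0.1640)/(1 + 0.0050) − 1 = 15.8209%
Mexico: (1 + 0.0170)/(1 + 0.0239) − 1 = -0.6739%
Differential = 15.8209% − (-0.6739%) = 16.4948% → 16.49%.

16.49%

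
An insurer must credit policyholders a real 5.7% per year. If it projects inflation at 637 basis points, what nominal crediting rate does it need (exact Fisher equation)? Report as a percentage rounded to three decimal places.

(1 + i) = (1 + r)(1 + π) = 1.05700 × 1.06370 = 1.1243309
i = 1.1243309 − 1, so the required nominal rate is 12.433%.

12.433%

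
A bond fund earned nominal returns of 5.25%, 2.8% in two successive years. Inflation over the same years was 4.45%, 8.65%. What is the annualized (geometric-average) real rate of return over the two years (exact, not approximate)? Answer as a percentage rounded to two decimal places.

-2.36%

Compound the nominal returns: 1.0525 × 1.0280 = 1.08197000.
Compound inflation: 1.0445 × 1.0865 = 1.13484925.
Deflate: 1.08197000 / 1.13484925 = 0.95340416.
Annualized real rate = 0.95340416^(1/2) − 1 = -2.3576% → -2.36%.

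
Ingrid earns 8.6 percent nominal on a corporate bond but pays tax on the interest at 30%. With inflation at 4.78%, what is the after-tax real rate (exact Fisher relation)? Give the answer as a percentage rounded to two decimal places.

1.18%

After-tax nominal return = 8.6% × (1 − 0.3) = 6.0200%.
1 + r = 1.06020 / 1.04780 = 1.011834
After-tax real rate = 1.011834 − 1 → 1.18%.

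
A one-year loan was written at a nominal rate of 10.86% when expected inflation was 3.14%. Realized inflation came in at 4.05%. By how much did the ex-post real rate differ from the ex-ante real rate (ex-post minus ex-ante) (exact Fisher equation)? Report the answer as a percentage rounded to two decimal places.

-0.94%

Ex-ante: (1 + 0.1086)/(1 + 0.0314) − 1 = 7.4850%
Ex-post: (1 + 0.1086)/(1 + 0.0405) − 1 = 6.5449%
Difference (ex-post − ex-ante) = -0.9400% → -0.94%.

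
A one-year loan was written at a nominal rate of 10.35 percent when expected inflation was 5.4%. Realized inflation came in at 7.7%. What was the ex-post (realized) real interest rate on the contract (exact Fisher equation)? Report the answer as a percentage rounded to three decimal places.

2.461%

Ex-post: (1 + 0.1035)/(1 + 0.0770) − 1 = 2.46054%
So the realized real rate is 2.461%.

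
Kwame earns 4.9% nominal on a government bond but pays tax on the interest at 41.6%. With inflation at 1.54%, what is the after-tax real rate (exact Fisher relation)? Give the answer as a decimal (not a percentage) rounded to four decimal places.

0.0130

After-tax nominal return = 4.9% × (1 − 0.416) = 2.8616%.
1 + r = 1.028616 / 1.01540 = 1.013016
After-tax real rate = 1.013016 − 1 → 0.0130.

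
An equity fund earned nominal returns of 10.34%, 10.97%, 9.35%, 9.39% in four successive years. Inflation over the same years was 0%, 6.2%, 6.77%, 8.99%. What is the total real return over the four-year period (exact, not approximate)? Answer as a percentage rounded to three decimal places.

Compound the nominal returns: 1.1034 × 1.1097 × 1.0935 × 1.0939 = 1.464654.
Compound inflation: 1.0000 × 1.0620 × 1.0677 × 1.0899 = 1.235835.
Deflate: 1.464654 / 1.235835 = 1.185153.
Total real return = 1.185153 − 1 → 18.515%.

18.515%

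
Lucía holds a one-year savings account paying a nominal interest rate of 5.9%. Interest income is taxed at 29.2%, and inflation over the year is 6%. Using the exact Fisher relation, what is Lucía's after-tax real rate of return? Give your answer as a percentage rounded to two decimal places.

-1.72%

After-tax nominal return = 5.9% × (1 − 0.292) = 4.1772%.
1 + r = 1.041772 / 1.06000 = 0.982804
After-tax real rate = 0.982804 − 1 → -1.72%.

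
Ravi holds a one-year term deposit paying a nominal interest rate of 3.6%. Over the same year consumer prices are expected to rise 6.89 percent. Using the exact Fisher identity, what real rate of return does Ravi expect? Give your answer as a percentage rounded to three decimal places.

-3.078%

1 + r = 1.03600 / 1.06890 = 0.969221
r = 0.969221 − 1 = -3.0779%, i.e. -3.078%.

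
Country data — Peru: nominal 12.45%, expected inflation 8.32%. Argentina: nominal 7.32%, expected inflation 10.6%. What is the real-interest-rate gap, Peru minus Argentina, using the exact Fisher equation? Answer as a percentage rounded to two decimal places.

6.78%

Peru: (1 + 0.1245)/(1 + 0.0832) − 1 = 3.8128%
Argentina: (1 + 0.0732)/(1 + 0.1060) − 1 = -2.9656%
Differential = 3.8128% − (-2.9656%) = 6.7784% → 6.78%.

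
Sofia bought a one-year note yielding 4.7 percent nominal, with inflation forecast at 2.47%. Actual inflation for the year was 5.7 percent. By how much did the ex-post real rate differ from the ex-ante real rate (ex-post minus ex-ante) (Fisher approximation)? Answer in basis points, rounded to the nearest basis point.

-323 basis points

Ex-ante: 4.7% − 2.47% = 2.230%
Ex-post: 4.7% − 5.7% = -1.000%
Difference (ex-post − ex-ante) = -3.2300% → -323 basis points.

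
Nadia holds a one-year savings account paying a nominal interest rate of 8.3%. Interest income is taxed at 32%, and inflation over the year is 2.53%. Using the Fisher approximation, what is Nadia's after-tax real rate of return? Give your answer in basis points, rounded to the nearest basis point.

311 basis points

After-tax nominal return = 8.3% × (1 − 0.32) = 5.6440%.
r ≈ 5.6440% − 2.53% → 311 basis points.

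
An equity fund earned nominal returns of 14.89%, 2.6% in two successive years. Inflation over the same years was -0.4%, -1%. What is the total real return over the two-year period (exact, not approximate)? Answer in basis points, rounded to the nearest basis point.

1955 basis points

Compound the nominal returns: 1.1489 × 1.0260 = 1.178771.
Compound inflation: 0.9960 × 0.9900 = 0.986040.
Deflate: 1.178771 / 0.986040 = 1.195460.
Total real return = 1.195460 − 1 → 1955 basis points.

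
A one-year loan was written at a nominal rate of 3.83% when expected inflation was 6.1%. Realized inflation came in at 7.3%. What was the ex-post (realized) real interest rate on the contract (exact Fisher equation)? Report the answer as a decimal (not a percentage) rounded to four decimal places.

Ex-post: (1 + 0.0383)/(1 + 0.0730) − 1 = -3.2339%
So the realized real rate is -0.0323.

-0.0323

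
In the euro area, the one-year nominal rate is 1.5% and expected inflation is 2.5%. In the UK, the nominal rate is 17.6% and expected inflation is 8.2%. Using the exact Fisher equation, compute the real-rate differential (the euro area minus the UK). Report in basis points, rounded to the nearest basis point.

The euro area: (1 + 0.0150)/(1 + 0.0250) − 1 = -0.9756%
The UK: (1 + 0.1760)/(1 + 0.0820) − 1 = 8.6876%
Differential = -0.9756% − 8.6876% = -9.6632% → -966 basis points.

-966 basis points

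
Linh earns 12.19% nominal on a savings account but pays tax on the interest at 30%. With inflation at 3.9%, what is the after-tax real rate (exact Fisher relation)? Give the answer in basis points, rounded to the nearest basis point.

446 basis points

After-tax nominal return = 12.19% × (1 − 0.3) = 8.5330%.
1 + r = 1.08533 / 1.03900 = 1.044591
After-tax real rate = 1.044591 − 1 → 446 basis points.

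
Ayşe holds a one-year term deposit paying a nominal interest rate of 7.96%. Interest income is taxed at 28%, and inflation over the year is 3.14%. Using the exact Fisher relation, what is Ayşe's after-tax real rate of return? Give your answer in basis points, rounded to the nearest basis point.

After-tax nominal return = 7.96% × (1 − 0.28) = 5.7312%.
1 + r = 1.057312 / 1.03140 = 1.025123
After-tax real rate = 1.025123 − 1 → 251 basis points.

251 basis points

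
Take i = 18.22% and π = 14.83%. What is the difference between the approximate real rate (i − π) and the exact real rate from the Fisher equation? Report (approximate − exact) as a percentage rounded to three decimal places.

0.438%

Approximate: r ≈ 18.220% − 14.830% = 3.3900%
Exact: (1 + 0.1822)/(1 + 0.1483) − 1 = 2.9522%
Error = 3.3900% − 2.9522% = 0.4378% → 0.438%.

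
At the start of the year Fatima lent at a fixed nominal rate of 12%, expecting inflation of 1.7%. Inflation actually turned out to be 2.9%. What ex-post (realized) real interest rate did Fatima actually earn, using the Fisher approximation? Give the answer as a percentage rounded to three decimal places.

Ex-post: 12% − 2.9% = 9.100%
So the realized real rate is 9.100%.

9.100%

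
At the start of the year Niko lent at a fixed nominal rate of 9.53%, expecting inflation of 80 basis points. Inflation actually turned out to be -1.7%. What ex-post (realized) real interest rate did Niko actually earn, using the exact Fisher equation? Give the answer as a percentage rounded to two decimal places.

11.42%

Ex-post: (1 + 0.0953)/(1 − 0.0170) − 1 = 11.4242%
So the realized real rate is 11.42%.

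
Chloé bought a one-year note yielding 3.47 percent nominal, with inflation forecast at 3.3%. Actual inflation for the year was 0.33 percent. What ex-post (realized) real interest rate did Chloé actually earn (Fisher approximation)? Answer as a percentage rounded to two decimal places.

3.14%

Ex-post: 3.47% − 0.33% = 3.140%
So the realized real rate is 3.14%.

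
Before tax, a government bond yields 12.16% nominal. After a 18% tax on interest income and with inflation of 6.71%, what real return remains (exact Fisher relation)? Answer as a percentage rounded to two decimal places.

3.06%

After-tax nominal return = 12.16% × (1 − 0.18) = 9.9712%.
1 + r = 1.099712 / 1.06710 = 1.030561
After-tax real rate = 1.030561 − 1 → 3.06%.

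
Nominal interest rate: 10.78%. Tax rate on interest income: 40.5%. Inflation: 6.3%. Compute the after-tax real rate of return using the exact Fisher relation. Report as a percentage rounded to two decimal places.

After-tax nominal return = 10.78% × (1 − 0.405) = 6.4141%.
1 + r = 1.064141 / 1.06300 = 1.001073
After-tax real rate = 1.001073 − 1 → 0.11%.

0.11%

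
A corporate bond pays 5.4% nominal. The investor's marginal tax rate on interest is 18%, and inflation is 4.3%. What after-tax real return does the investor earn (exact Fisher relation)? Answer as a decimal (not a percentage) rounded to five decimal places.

0.00123

After-tax nominal return = 5.4% × (1 − 0.18) = 4.4280%.
1 + r = 1.04428 / 1.04300 = 1.001227
After-tax real rate = 1.001227 − 1 → 0.00123.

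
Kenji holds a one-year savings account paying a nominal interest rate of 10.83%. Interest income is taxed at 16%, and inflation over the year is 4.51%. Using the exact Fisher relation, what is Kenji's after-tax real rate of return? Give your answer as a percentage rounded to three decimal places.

After-tax nominal return = 10.83% × (1 − 0.16) = 9.0972%.
1 + r = 1.090972 / 1.04510 = 1.043892
After-tax real rate = 1.043892 − 1 → 4.389%.

4.389%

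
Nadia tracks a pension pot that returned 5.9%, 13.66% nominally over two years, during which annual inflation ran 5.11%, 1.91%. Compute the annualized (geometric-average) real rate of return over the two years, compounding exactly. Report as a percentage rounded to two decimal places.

6.00%

Nominal growth factor = 1.0590 × 1.1366 = 1.20365940
Price-level growth factor = 1.0511 × 1.0191 = 1.07117601
Real growth factor = 1.20365940 / 1.07117601 = 1.12368032
Annualized real rate = 1.12368032^(1/2) − 1 = 6.0038% → 6.00%.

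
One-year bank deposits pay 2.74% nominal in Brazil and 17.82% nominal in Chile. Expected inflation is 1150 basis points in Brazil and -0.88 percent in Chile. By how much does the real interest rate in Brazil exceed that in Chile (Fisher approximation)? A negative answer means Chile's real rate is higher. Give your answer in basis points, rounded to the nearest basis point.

-2746 basis points

Brazil: 2.74% − 11.5% = -8.760%
Chile: 17.82% − (-0.88%) = 18.700%
Differential = -27.460% → -2746 basis points.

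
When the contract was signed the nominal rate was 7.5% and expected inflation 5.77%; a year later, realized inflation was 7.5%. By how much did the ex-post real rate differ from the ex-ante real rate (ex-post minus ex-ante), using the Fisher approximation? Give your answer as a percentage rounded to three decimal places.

Ex-ante: 7.5% − 5.77% = 1.730%
Ex-post: 7.5% − 7.5% = 0.000%
Difference (ex-post − ex-ante) = -1.7300% → -1.730%.

-1.730%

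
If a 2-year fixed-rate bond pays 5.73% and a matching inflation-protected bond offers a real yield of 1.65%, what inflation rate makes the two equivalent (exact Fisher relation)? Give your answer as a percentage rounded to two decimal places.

4.01%

(1 + π) = (1 + i)/(1 + r) = 1.05730 / 1.01650 = 1.040138
Break-even inflation = 1.040138 − 1 → 4.01%.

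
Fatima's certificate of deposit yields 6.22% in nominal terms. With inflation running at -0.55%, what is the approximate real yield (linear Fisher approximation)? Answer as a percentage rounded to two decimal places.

6.77%

r ≈ i − π = 6.22% − (-0.55%) = 6.77%.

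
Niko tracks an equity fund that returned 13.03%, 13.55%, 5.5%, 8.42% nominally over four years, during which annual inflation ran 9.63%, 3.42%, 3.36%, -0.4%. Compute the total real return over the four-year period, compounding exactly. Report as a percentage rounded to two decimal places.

25.78%

Nominal growth factor = 1.1303 × 1.1355 × 1.0550 × 1.0842 = 1.468056
Price-level growth factor = 1.0963 × 1.0342 × 1.0336 × 0.9960 = 1.167201
Real growth factor = 1.468056 / 1.167201 = 1.257758
Total real return = 1.257758 − 1 → 25.78%.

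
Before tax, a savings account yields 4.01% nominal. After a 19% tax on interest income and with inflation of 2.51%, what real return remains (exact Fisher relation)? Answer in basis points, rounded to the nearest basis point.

72 basis points

After-tax nominal return = 4.01% × (1 − 0.19) = 3.2481%.
1 + r = 1.032481 / 1.02510 = 1.007200
After-tax real rate = 1.007200 − 1 → 72 basis points.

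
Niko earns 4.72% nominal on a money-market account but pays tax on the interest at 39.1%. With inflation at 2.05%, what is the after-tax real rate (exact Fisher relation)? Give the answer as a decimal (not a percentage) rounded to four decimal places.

After-tax nominal return = 4.72% × (1 − 0.391) = 2.87448%.
1 + r = 1.0287448 / 1.02050 = 1.008079
After-tax real rate = 1.008079 − 1 → 0.0081.

0.0081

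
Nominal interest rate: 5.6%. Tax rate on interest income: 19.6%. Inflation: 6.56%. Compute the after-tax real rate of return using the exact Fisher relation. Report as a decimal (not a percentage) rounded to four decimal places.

-0.0193

After-tax nominal return = 5.6% × (1 − 0.196) = 4.5024%.
1 + r = 1.045024 / 1.06560 = 0.980691
After-tax real rate = 0.980691 − 1 → -0.0193.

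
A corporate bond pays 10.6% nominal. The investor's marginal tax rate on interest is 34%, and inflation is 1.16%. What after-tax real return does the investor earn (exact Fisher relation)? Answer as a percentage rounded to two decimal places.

After-tax nominal return = 10.6% × (1 − 0.34) = 6.9960%.
1 + r = 1.06996 / 1.01160 = 1.057691
After-tax real rate = 1.057691 − 1 → 5.77%.

5.77%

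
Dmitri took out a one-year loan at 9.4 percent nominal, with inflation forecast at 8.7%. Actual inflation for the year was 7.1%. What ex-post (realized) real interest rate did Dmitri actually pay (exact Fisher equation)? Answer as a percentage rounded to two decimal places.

Ex-post: (1 + 0.0940)/(1 + 0.0710) − 1 = 2.1475%
So the realized real rate is 2.15%.

2.15%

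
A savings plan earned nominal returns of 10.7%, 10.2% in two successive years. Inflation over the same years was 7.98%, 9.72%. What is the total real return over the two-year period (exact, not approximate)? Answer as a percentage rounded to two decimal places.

Compound the nominal returns: 1.1070 × 1.1020 = 1.219914.
Compound inflation: 1.0798 × 1.0972 = 1.184757.
Deflate: 1.219914 / 1.184757 = 1.029675.
Total real return = 1.029675 − 1 → 2.97%.

2.97%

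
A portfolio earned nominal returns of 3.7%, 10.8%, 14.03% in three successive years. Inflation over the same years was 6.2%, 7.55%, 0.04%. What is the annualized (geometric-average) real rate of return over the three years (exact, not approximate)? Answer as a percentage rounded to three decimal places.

Nominal growth factor = 1.0370 × 1.1080 × 1.1403 = 1.31020014
Price-level growth factor = 1.0620 × 1.0755 × 1.0004 = 1.14263787
Real growth factor = 1.31020014 / 1.14263787 = 1.14664512
Annualized real rate = 1.14664512^(1/3) − 1 = 4.6670% → 4.667%.

4.667%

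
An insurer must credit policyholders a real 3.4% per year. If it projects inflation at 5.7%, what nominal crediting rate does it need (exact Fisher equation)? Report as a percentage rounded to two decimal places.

(1 + i) = (1 + r)(1 + π) = 1.03400 × 1.05700 = 1.092938
i = 1.092938 − 1, so the required nominal rate is 9.29%.

9.29%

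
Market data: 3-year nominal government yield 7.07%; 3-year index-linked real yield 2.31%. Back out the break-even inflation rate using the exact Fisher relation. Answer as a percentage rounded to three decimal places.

4.653%

(1 + π) = (1 + i)/(1 + r) = 1.07070 / 1.02310 = 1.0465253
Break-even inflation = 1.0465253 − 1 → 4.653%.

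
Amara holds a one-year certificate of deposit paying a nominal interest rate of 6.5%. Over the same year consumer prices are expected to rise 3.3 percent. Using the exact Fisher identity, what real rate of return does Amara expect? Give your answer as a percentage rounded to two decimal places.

1 + r = 1.06500 / 1.03300 = 1.030978
r = 1.030978 − 1 = 3.0978%, i.e. 3.10%.

3.10%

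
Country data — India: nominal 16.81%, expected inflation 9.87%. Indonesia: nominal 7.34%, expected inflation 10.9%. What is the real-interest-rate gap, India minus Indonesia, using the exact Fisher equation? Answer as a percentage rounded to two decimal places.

9.53%

India: (1 + 0.1681)/(1 + 0.0987) − 1 = 6.3166%
Indonesia: (1 + 0.0734)/(1 + 0.1090) − 1 = -3.2101%
Differential = 6.3166% − (-3.2101%) = 9.5267% → 9.53%.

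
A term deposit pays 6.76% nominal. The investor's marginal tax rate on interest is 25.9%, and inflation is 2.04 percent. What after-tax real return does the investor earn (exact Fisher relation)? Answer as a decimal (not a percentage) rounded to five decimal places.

0.02910

After-tax nominal return = 6.76% × (1 − 0.259) = 5.00916%.
1 + r = 1.0500916 / 1.02040 = 1.029098
After-tax real rate = 1.029098 − 1 → 0.02910.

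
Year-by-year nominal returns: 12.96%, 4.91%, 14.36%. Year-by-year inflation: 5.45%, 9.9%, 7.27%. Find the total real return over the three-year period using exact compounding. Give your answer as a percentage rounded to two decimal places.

9.02%

Compound the nominal returns: 1.1296 × 1.0491 × 1.1436 = 1.355238.
Compound inflation: 1.0545 × 1.0990 × 1.0727 = 1.243147.
Deflate: 1.355238 / 1.243147 = 1.090167.
Total real return = 1.090167 − 1 → 9.02%.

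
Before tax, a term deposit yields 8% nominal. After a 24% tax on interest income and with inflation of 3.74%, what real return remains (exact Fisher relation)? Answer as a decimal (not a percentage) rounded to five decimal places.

After-tax nominal return = 8% × (1 − 0.24) = 6.0800%.
1 + r = 1.06080 / 1.03740 = 1.022556
After-tax real rate = 1.022556 − 1 → 0.02256.

0.02256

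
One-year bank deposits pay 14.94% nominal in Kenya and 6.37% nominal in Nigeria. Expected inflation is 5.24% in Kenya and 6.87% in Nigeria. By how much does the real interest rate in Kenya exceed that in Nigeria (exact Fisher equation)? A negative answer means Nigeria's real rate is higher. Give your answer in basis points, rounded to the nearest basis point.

Kenya: (1 + 0.1494)/(1 + 0.0524) − 1 = 9.2170%
Nigeria: (1 + 0.0637)/(1 + 0.0687) − 1 = -0.4679%
Differential = 9.2170% − (-0.4679%) = 9.6849% → 968 basis points.

968 basis points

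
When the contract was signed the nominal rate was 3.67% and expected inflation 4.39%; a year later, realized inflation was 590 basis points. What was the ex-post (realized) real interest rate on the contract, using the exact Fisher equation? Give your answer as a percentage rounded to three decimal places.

-2.106%

Ex-post: (1 + 0.0367)/(1 + 0.0590) − 1 = -2.1058%
So the realized real rate is -2.106%.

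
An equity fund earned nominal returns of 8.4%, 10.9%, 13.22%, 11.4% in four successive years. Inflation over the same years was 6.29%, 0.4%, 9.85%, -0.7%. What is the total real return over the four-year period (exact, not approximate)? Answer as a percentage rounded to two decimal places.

Compound the nominal returns: 1.0840 × 1.1090 × 1.1322 × 1.1140 = 1.516244.
Compound inflation: 1.0629 × 1.0040 × 1.0985 × 0.9930 = 1.164060.
Deflate: 1.516244 / 1.164060 = 1.302548.
Total real return = 1.302548 − 1 → 30.25%.

30.25%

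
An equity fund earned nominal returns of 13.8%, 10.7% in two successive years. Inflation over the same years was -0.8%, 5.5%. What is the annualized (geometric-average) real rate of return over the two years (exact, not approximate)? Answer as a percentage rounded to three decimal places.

Compound the nominal returns: 1.1380 × 1.1070 = 1.25976600.
Compound inflation: 0.9920 × 1.0550 = 1.04656000.
Deflate: 1.25976600 / 1.04656000 = 1.20372076.
Annualized real rate = 1.20372076^(1/2) − 1 = 9.7142% → 9.714%.

9.714%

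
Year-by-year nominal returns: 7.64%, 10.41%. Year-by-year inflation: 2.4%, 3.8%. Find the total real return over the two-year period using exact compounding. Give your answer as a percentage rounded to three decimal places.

Compound the nominal returns: 1.0764 × 1.1041 = 1.188453.
Compound inflation: 1.0240 × 1.0380 = 1.062912.
Deflate: 1.188453 / 1.062912 = 1.118111.
Total real return = 1.118111 − 1 → 11.811%.

11.811%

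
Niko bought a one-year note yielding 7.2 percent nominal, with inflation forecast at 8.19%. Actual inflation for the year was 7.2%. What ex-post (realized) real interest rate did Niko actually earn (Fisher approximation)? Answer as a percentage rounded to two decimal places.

Ex-post: 7.2% − 7.2% = 0.000%
So the realized real rate is 0.00%.

0.00%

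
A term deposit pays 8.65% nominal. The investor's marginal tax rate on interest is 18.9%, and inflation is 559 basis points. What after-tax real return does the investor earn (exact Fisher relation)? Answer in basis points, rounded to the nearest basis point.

135 basis points

After-tax nominal return = 8.65% × (1 − 0.189) = 7.01515%.
1 + r = 1.0701515 / 1.05590 = 1.013497
After-tax real rate = 1.013497 − 1 → 135 basis points.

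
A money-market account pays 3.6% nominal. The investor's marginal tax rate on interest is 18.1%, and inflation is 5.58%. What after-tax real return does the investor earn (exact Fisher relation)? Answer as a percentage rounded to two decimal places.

-2.49%

After-tax nominal return = 3.6% × (1 − 0.181) = 2.9484%.
1 + r = 1.029484 / 1.05580 = 0.975075
After-tax real rate = 0.975075 − 1 → -2.49%.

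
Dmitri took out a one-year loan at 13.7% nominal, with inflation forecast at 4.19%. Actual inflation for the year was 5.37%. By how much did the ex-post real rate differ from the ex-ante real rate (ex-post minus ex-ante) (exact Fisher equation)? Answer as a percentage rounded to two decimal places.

Ex-ante: (1 + 0.1370)/(1 + 0.0419) − 1 = 9.1276%
Ex-post: (1 + 0.1370)/(1 + 0.0537) − 1 = 7.9055%
Difference (ex-post − ex-ante) = -1.2221% → -1.22%.

-1.22%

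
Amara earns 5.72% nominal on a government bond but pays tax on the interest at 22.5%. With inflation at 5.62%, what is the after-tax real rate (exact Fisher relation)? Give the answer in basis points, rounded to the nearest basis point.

After-tax nominal return = 5.72% × (1 − 0.225) = 4.4330%.
1 + r = 1.04433 / 1.05620 = 0.988762
After-tax real rate = 0.988762 − 1 → -112 basis points.

-112 basis points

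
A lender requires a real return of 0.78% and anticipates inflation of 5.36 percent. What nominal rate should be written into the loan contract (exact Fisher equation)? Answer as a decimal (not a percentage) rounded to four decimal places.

(1 + i) = (1 + r)(1 + π) = 1.00780 × 1.05360 = 1.06181808
i = 1.06181808 − 1, so the required nominal rate is 0.0618.

0.0618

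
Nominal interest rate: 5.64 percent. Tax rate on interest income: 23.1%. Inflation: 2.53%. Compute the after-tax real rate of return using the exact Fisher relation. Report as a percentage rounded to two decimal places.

After-tax nominal return = 5.64% × (1 − 0.231) = 4.33716%.
1 + r = 1.0433716 / 1.02530 = 1.017626
After-tax real rate = 1.017626 − 1 → 1.76%.

1.76%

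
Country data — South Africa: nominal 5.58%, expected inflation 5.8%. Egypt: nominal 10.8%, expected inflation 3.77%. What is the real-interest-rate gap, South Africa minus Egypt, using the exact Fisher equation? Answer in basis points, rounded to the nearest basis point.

-698 basis points

South Africa: (1 + 0.0558)/(1 + 0.0580) − 1 = -0.2079%
Egypt: (1 + 0.1080)/(1 + 0.0377) − 1 = 6.7746%
Differential = -0.2079% − 6.7746% = -6.9825% → -698 basis points.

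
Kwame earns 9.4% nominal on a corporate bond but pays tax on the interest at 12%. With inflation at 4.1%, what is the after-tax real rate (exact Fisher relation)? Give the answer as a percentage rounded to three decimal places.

4.008%

After-tax nominal return = 9.4% × (1 − 0.12) = 8.2720%.
1 + r = 1.08272 / 1.04100 = 1.040077
After-tax real rate = 1.040077 − 1 → 4.008%.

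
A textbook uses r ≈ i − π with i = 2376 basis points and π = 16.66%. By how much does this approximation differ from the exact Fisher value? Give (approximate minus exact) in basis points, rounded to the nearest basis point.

Approximate: r ≈ 23.760% − 16.660% = 7.1000%
Exact: (1 + 0.2376)/(1 + 0.1666) − 1 = 6.0861%
Error = 7.1000% − 6.0861% = 1.0139% → 101 basis points.

101 basis points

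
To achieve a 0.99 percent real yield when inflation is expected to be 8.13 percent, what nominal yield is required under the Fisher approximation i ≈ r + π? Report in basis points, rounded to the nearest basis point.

912 basis points

i ≈ r + π = 0.99% + 8.13% = 912 basis points.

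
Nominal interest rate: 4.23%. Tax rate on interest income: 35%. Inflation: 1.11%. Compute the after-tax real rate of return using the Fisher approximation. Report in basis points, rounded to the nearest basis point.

After-tax nominal return = 4.23% × (1 − 0.35) = 2.7495%.
r ≈ 2.7495% − 1.11% → 164 basis points.

164 basis points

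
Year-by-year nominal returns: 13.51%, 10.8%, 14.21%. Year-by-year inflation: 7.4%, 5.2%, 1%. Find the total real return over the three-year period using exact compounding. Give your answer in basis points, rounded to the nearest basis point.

Compound the nominal returns: 1.1351 × 1.1080 × 1.1421 = 1.436409.
Compound inflation: 1.0740 × 1.0520 × 1.0100 = 1.141146.
Deflate: 1.436409 / 1.141146 = 1.258742.
Total real return = 1.258742 − 1 → 2587 basis points.

2587 basis points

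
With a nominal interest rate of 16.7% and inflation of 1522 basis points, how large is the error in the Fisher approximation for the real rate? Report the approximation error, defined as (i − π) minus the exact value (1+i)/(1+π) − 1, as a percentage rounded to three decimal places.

0.196%

Approximate: r ≈ 16.700% − 15.220% = 1.4800%
Exact: (1 + 0.1670)/(1 + 0.1522) − 1 = 1.284499%
Error = 1.4800% − 1.284499% = 0.195501% → 0.196%.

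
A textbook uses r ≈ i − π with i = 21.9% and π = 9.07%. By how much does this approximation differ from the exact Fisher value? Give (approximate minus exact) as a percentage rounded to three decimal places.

Approximate: r ≈ 21.900% − 9.070% = 12.8300%
Exact: (1 + 0.2190)/(1 + 0.0907) − 1 = 11.7631%
Error = 12.8300% − 11.7631% = 1.0669% → 1.067%.

1.067%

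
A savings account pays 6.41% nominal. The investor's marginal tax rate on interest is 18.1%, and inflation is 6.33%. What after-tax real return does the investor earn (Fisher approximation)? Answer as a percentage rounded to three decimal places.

After-tax nominal return = 6.41% × (1 − 0.181) = 5.24979%.
r ≈ 5.24979% − 6.33% → -1.080%.

-1.080%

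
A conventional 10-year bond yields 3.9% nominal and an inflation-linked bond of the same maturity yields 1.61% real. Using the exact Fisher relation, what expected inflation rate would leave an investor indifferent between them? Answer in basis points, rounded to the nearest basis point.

225 basis points

(1 + π) = (1 + i)/(1 + r) = 1.03900 / 1.01610 = 1.022537
Break-even inflation = 1.022537 − 1 → 225 basis points.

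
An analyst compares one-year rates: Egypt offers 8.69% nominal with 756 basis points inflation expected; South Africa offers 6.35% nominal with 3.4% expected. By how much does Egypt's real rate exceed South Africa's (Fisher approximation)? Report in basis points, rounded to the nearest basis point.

Egypt: 8.69% − 7.56% = 1.130%
South Africa: 6.35% − 3.4% = 2.950%
Differential = -1.820% → -182 basis points.

-182 basis points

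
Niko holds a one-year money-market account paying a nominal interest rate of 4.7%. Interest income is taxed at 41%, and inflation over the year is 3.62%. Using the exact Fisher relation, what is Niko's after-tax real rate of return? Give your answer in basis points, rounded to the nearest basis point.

-82 basis points

After-tax nominal return = 4.7% × (1 − 0.41) = 2.7730%.
1 + r = 1.02773 / 1.03620 = 0.991826
After-tax real rate = 0.991826 − 1 → -82 basis points.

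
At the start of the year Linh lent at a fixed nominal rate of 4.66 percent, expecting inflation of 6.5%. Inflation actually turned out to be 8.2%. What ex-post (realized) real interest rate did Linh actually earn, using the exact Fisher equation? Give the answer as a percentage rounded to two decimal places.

Ex-post: (1 + 0.0466)/(1 + 0.0820) − 1 = -3.2717%
So the realized real rate is -3.27%.

-3.27%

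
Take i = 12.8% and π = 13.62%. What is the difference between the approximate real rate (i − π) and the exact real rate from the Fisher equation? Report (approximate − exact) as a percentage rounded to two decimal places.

-0.10%

Approximate: r ≈ 12.800% − 13.620% = -0.8200%
Exact: (1 + 0.1280)/(1 + 0.1362) − 1 = -0.7217%
Error = -0.8200% − (-0.7217%) = -0.0983% → -0.10%.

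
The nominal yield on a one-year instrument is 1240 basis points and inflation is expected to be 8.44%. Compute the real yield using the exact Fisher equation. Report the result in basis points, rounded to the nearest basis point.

By the Fisher relation, 1 + r = (1 + i)/(1 + π).
1 + r = 1.12400 / 1.08440 = 1.036518
r = 1.036518 − 1 = 3.6518%, i.e. 365 basis points.

365 basis points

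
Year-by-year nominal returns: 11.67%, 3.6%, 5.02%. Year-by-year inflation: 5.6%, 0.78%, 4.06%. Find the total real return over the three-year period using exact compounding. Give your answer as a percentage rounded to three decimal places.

9.710%

Nominal growth factor = 1.1167 × 1.0360 × 1.0502 = 1.214978
Price-level growth factor = 1.0560 × 1.0078 × 1.0406 = 1.107445
Real growth factor = 1.214978 / 1.107445 = 1.097100
Total real return = 1.097100 − 1 → 9.710%.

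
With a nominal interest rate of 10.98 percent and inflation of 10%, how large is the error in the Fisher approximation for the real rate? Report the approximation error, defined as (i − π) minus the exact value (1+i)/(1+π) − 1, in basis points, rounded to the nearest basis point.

Approximate: r ≈ 10.980% − 10.000% = 0.9800%
Exact: (1 + 0.1098)/(1 + 0.1000) − 1 = 0.8909%
Error = 0.9800% − 0.8909% = 0.0891% → 9 basis points.

9 basis points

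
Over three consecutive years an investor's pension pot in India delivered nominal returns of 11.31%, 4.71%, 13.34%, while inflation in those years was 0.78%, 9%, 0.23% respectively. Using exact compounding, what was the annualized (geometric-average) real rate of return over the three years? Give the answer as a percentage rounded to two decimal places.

Nominal growth factor = 1.1131 × 1.0471 × 1.1334 = 1.32100831
Price-level growth factor = 1.0078 × 1.0900 × 1.0023 = 1.10102855
Real growth factor = 1.32100831 / 1.10102855 = 1.19979478
Annualized real rate = 1.19979478^(1/3) − 1 = 6.2598% → 6.26%.

6.26%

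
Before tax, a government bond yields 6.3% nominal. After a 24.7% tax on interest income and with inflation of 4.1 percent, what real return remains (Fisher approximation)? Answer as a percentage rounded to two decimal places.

0.64%

After-tax nominal return = 6.3% × (1 − 0.247) = 4.7439%.
r ≈ 4.7439% − 4.1% → 0.64%.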